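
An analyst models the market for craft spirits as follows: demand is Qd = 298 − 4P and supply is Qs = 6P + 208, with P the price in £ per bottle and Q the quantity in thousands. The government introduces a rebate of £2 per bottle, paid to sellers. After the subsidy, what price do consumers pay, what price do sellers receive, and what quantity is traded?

Before the subsidy: set 298 − 4P = 6P + 208 → P* = £9, Q* = 262.
With a per-unit subsidy paid to sellers, each receives P + 2 per unit sold, so supply becomes Qs = 6(P + 2) + 208.
New equilibrium: consumers pay £7.8, sellers receive £9.8, Q = 266.8. (Wedge: Pb − Ps = −2.)

Consumers pay £7.8; sellers receive £9.8; quantity = 266.8.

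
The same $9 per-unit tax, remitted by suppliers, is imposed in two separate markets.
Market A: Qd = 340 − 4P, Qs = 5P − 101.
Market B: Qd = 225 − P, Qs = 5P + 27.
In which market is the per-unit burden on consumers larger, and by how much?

Market A: pre-tax P* = $49, Q* = 144; post-tax Q = 124; per-unit burden on consumers = $5.
Market B: pre-tax P* = $33, Q* = 192; post-tax Q = 184.5; per-unit burden on consumers = $7.5.
Difference: $5 vs $7.5 → market B is larger by $2.5.

Market B, by $2.5.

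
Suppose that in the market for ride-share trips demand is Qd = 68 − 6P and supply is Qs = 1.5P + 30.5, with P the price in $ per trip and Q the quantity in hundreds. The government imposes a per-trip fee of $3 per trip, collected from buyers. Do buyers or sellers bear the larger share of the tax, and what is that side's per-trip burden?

Sellers bear the larger share: $2.4 per trip.

Without the tax, 68 − 6P = 1.5P + 30.5 gives 7.5P = 37.5, so P* = $5 and Q* = 38.
With the tax collected from buyers, demand (in seller-price terms) shifts: Qd = 68 − 6(P + 3).
Solving gives Q = 34.4 with buyers paying $5.6 and sellers receiving $2.6 (the $3 wedge).
Per-trip burden: buyers $0.6, sellers $2.4.
Sellers take the larger share because supply is less price-elastic here (demand slope 6 vs supply slope 1.5).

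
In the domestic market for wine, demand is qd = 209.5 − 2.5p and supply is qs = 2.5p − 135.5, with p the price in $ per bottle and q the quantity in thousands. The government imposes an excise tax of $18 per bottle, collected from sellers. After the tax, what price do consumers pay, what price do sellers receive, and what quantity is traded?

Before the tax: set 209.5 − 2.5p = 2.5p − 135.5 → p* = $69, q* = 37.
With the tax collected from sellers, supply shifts: qs = 2.5(p − 18) − 135.5.
Solving gives q = 14.5 with consumers paying $78 and sellers receiving $60 (the $18 wedge).

Consumers pay $78; sellers receive $60; quantity = 14.5.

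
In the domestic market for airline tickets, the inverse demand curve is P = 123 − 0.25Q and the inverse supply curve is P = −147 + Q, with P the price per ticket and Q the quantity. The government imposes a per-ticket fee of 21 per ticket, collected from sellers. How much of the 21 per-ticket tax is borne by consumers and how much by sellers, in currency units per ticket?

Consumers bear 4.2 per ticket; sellers bear 16.8 per ticket.

Inverting to Q(P) form: Qd = 492 − 4P; Qs = P + 147.
Before the tax: set 492 − 4P = P + 147 → P* = 69, Q* = 216.
With the tax collected from sellers, supply shifts: Qs = (P − 21) + 147.
New equilibrium: consumers pay 73.2, sellers receive 52.2, Q = 199.2. (Wedge: Pb − Ps = 21.)
Burden on consumers: 4.2; on sellers: 16.8. (They sum to 21.)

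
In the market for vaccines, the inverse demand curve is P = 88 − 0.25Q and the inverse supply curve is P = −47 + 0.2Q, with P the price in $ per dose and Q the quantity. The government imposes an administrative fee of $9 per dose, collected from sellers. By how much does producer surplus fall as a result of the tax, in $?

Inverting to Q(P) form: Qd = 352 − 4P; Qs = 5P + 235.
Without the tax, 352 − 4P = 5P + 235 gives 9P = 117, so P* = $13 and Q* = 300.
With the tax collected from sellers, supply shifts: Qs = 5(P − 9) + 235.
Solving gives Q = 280 with buyers paying $18 and sellers receiving $9 (the $9 wedge).
ΔPS is the trapezoid between Q = 280 and Q = 300 of height $4: ½ · (300 + 280) · 4 = $1160.

Producer surplus falls by $1160.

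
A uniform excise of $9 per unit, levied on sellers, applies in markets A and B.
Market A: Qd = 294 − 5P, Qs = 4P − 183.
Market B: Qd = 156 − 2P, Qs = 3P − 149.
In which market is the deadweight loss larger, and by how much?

Market A: pre-tax P* = $53, Q* = 29; post-tax Q = 9; deadweight loss = $90.
Market B: pre-tax P* = $61, Q* = 34; post-tax Q = 23.2; deadweight loss = $48.6.
Difference: $90 vs $48.6 → market A is larger by $41.4.

Market A, by $41.4.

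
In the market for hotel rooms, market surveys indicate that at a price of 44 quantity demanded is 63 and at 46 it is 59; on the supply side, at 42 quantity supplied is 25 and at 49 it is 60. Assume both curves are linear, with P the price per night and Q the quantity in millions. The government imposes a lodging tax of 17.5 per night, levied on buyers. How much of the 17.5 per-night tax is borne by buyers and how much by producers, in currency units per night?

Demand slope: (59 − 63)/(46 − 44) = -2, so Qd = 151 − 2P.
Supply slope: (60 − 25)/(49 − 42) = 5, so Qs = 5P − 185.
Without the tax, 151 − 2P = 5P − 185 gives 7P = 336, so P* = 48 and Q* = 55.
With the tax collected from buyers, demand (in seller-price terms) shifts: Qd = 151 − 2(P + 17.5).
Solving gives Q = 30 with buyers paying 60.5 and producers receiving 43 (the 17.5 wedge).
Burden on buyers: 12.5; on producers: 5. (They sum to 17.5.)

Buyers bear 12.5 per night; producers bear 5 per night.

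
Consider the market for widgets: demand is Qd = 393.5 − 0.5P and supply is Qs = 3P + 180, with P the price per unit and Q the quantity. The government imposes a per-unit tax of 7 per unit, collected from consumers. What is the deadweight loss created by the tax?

Before the tax: set 393.5 − 0.5P = 3P + 180 → P* = 61, Q* = 363.
With the tax collected from consumers, demand (in seller-price terms) shifts: Qd = 393.5 − 0.5(P + 7).
New equilibrium: consumers pay 67, producers receive 60, Q = 360. (Wedge: Pb − Ps = 7.)
Quantity falls by |ΔQ| = |363 − 360| = 3.
DWL = ½ · t · |ΔQ| = ½ · 7 · 3 = 10.5.

Deadweight loss = 10.5.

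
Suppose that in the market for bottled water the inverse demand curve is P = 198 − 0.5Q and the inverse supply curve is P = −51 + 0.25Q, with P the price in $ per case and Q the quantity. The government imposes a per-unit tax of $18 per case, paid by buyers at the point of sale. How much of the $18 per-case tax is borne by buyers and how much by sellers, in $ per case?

Buyers bear $12 per case; sellers bear $6 per case.

Rewrite in direct form: Qd = 396 − 2P and Qs = 4P + 204.
Without the tax, 396 − 2P = 4P + 204 gives 6P = 192, so P* = $32 and Q* = 332.
With the tax collected from buyers, demand (in seller-price terms) shifts: Qd = 396 − 2(P + 18).
Solving gives Q = 308 with buyers paying $44 and sellers receiving $26 (the $18 wedge).
Burden on buyers: $12; on sellers: $6. (They sum to $18.)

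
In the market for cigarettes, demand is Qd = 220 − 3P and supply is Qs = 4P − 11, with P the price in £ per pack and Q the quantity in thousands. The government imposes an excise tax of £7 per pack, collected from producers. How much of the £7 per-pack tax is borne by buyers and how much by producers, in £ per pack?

Buyers bear £4 per pack; producers bear £3 per pack.

Before the tax: set 220 − 3P = 4P − 11 → P* = £33, Q* = 121.
With the tax collected from producers, supply shifts: Qs = 4(P − 7) − 11.
Solving gives Q = 109 with buyers paying £37 and producers receiving £30 (the £7 wedge).
Burden on buyers: £4; on producers: £3. (They sum to £7.)
The less price-elastic side of the market bears the larger share of a per-unit tax.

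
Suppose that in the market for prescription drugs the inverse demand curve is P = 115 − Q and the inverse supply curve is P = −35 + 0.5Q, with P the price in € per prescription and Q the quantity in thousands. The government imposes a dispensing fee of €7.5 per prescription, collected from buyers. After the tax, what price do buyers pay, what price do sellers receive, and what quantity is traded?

Buyers pay €20; sellers receive €12.5; quantity = 95.

Rewrite in direct form: Qd = 115 − P and Qs = 2P + 70.
Before the tax: set 115 − P = 2P + 70 → P* = €15, Q* = 100.
With the tax collected from buyers, demand (in seller-price terms) shifts: Qd = 115 − (P + 7.5).
New equilibrium: buyers pay €20, sellers receive €12.5, Q = 95. (Wedge: Pb − Ps = 7.5.)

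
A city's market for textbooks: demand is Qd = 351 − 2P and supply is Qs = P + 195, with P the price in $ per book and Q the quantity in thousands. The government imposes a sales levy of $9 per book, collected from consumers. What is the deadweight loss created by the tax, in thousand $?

Deadweight loss = $27 thousand.

Before the tax: set 351 − 2P = P + 195 → P* = $52, Q* = 247.
With the tax collected from consumers, demand (in seller-price terms) shifts: Qd = 351 − 2(P + 9).
Solving gives Q = 241 with consumers paying $55 and sellers receiving $46 (the $9 wedge).
Quantity falls by |ΔQ| = |247 − 241| = 6.
DWL = ½ · t · |ΔQ| = ½ · 9 · 6 = $27.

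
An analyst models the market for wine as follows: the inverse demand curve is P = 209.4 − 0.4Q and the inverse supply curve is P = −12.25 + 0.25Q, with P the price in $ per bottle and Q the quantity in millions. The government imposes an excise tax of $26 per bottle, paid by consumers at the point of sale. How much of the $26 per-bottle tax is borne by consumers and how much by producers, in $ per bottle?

Consumers bear $16 per bottle; producers bear $10 per bottle.

Rewrite in direct form: Qd = 523.5 − 2.5P and Qs = 4P + 49.
Before the tax: set 523.5 − 2.5P = 4P + 49 → P* = $73, Q* = 341.
With the tax collected from consumers, demand (in seller-price terms) shifts: Qd = 523.5 − 2.5(P + 26).
New equilibrium: consumers pay $89, producers receive $63, Q = 301. (Wedge: Pb − Ps = 26.)
Burden on consumers: $16; on producers: $10. (They sum to $26.)
The less price-elastic side of the market bears the larger share of a per-unit tax.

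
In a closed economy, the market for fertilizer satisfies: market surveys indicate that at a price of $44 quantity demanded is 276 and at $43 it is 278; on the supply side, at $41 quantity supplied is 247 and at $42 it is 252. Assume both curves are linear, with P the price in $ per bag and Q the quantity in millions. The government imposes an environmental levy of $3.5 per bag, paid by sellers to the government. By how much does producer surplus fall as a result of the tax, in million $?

Producer surplus falls by $269.5 million.

Demand slope: (278 − 276)/(43 − 44) = -2, so Qd = 364 − 2P.
Supply slope: (252 − 247)/(42 − 41) = 5, so Qs = 5P + 42.
Without the tax, 364 − 2P = 5P + 42 gives 7P = 322, so P* = $46 and Q* = 272.
With the tax collected from sellers, supply shifts: Qs = 5(P − 3.5) + 42.
Solving gives Q = 267 with buyers paying $48.5 and sellers receiving $45 (the $3.5 wedge).
ΔPS is the trapezoid between Q = 267 and Q = 272 of height $1: ½ · (272 + 267) · 1 = $269.5.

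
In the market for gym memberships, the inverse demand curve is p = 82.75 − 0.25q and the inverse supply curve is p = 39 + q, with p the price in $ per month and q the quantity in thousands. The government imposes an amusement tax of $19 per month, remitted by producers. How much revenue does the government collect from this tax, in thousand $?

Tax revenue = $376.2 thousand.

Rewrite in direct form: qd = 331 − 4p and qs = p − 39.
Before the tax: set 331 − 4p = p − 39 → p* = $74, q* = 35.
With the tax collected from producers, supply shifts: qs = (p − 19) − 39.
Solving gives q = 19.8 with consumers paying $77.8 and producers receiving $58.8 (the $19 wedge).
Revenue = t · Q = 19 · 19.8 = $376.2.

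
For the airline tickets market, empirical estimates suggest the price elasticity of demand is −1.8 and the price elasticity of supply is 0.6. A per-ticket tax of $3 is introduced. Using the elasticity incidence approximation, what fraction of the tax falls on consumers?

Consumers' share ≈ 0.25.

Incidence ratio: consumers' share ≈ εs / (εs + |εd|) = 0.6 / (0.6 + 1.8) = 0.25.
Supply is the less elastic side, so consumers bear the smaller share.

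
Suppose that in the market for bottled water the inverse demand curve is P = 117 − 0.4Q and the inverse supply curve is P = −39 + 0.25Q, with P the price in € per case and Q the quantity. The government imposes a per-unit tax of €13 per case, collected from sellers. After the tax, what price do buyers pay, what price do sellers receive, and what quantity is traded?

Buyers pay €29; sellers receive €16; quantity = 220.

Inverting to Q(P) form: Qd = 292.5 − 2.5P; Qs = 4P + 156.
Without the tax, 292.5 − 2.5P = 4P + 156 gives 6.5P = 136.5, so P* = €21 and Q* = 240.
With the tax collected from sellers, supply shifts: Qs = 4(P − 13) + 156.
New equilibrium: buyers pay €29, sellers receive €16, Q = 220. (Wedge: Pb − Ps = 13.)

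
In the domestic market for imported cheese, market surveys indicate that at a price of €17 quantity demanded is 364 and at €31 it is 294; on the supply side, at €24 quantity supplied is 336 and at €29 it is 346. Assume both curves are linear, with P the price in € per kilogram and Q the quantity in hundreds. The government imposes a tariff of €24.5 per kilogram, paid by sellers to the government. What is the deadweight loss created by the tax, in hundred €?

Deadweight loss = €428.75 hundred.

Demand slope: (294 − 364)/(31 − 17) = -5, so Qd = 449 − 5P.
Supply slope: (346 − 336)/(29 − 24) = 2, so Qs = 2P + 288.
Without the tax, 449 − 5P = 2P + 288 gives 7P = 161, so P* = €23 and Q* = 334.
With the tax collected from sellers, supply shifts: Qs = 2(P − 24.5) + 288.
New equilibrium: consumers pay €30, sellers receive €5.5, Q = 299. (Wedge: Pb − Ps = 24.5.)
Quantity falls by |ΔQ| = |334 − 299| = 35.
DWL = ½ · t · |ΔQ| = ½ · 24.5 · 35 = €428.75.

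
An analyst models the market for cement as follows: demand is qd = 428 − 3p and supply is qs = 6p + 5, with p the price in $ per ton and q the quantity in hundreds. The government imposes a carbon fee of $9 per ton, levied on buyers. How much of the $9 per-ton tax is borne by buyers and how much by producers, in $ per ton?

Buyers bear $6 per ton; producers bear $3 per ton.

Without the tax, 428 − 3p = 6p + 5 gives 9p = 423, so p* = $47 and q* = 287.
With the tax collected from buyers, demand (in seller-price terms) shifts: qd = 428 − 3(p + 9).
Solving gives q = 269 with buyers paying $53 and producers receiving $44 (the $9 wedge).
Burden on buyers: $6; on producers: $3. (They sum to $9.)
The less price-elastic side of the market bears the larger share of a per-unit tax.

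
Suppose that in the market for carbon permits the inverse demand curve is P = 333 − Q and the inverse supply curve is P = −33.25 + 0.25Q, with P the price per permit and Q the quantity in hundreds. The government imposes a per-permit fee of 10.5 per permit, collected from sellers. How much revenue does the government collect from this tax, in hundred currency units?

Rewrite in direct form: Qd = 333 − P and Qs = 4P + 133.
Before the tax: set 333 − P = 4P + 133 → P* = 40, Q* = 293.
With the tax collected from sellers, supply shifts: Qs = 4(P − 10.5) + 133.
Solving gives Q = 284.6 with buyers paying 48.4 and sellers receiving 37.9 (the 10.5 wedge).
Revenue = t · Q = 10.5 · 284.6 = 2988.3.

Tax revenue = 2988.3 hundred.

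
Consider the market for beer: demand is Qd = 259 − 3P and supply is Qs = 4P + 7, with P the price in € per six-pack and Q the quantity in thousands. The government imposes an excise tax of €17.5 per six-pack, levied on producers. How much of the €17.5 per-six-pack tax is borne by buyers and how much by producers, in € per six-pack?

Buyers bear €10 per six-pack; producers bear €7.5 per six-pack.

Before the tax: set 259 − 3P = 4P + 7 → P* = €36, Q* = 151.
With the tax collected from producers, supply shifts: Qs = 4(P − 17.5) + 7.
New equilibrium: buyers pay €46, producers receive €28.5, Q = 121. (Wedge: Pb − Ps = 17.5.)
Burden on buyers: €10; on producers: €7.5. (They sum to €17.5.)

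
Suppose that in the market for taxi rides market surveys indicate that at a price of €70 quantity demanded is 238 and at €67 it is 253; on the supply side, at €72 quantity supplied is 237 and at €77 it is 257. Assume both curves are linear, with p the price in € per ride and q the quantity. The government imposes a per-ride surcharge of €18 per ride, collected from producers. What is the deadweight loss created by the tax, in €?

Deadweight loss = €360.

Demand slope: (253 − 238)/(67 − 70) = -5, so qd = 588 − 5p.
Supply slope: (257 − 237)/(77 − 72) = 4, so qs = 4p − 51.
Without the tax, 588 − 5p = 4p − 51 gives 9p = 639, so p* = €71 and q* = 233.
With the tax collected from producers, supply shifts: qs = 4(p − 18) − 51.
Solving gives q = 193 with consumers paying €79 and producers receiving €61 (the €18 wedge).
Quantity falls by |ΔQ| = |233 − 193| = 40.
DWL = ½ · t · |ΔQ| = ½ · 18 · 40 = €360.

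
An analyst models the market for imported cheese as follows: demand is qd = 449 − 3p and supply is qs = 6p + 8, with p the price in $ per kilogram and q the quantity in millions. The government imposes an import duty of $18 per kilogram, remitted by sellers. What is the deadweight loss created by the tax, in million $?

Deadweight loss = $324 million.

Without the tax, 449 − 3p = 6p + 8 gives 9p = 441, so p* = $49 and q* = 302.
With the tax collected from sellers, supply shifts: qs = 6(p − 18) + 8.
Solving gives q = 266 with consumers paying $61 and sellers receiving $43 (the $18 wedge).
Quantity falls by |ΔQ| = |302 − 266| = 36.
DWL = ½ · t · |ΔQ| = ½ · 18 · 36 = $324.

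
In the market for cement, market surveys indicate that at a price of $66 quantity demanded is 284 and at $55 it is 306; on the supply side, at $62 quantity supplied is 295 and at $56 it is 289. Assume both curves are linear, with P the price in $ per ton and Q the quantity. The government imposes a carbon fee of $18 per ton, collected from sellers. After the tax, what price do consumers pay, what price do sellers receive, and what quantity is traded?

Demand slope: (306 − 284)/(55 − 66) = -2, so Qd = 416 − 2P.
Supply slope: (289 − 295)/(56 − 62) = 1, so Qs = P + 233.
Without the tax, 416 − 2P = P + 233 gives 3P = 183, so P* = $61 and Q* = 294.
With the tax collected from sellers, supply shifts: Qs = (P − 18) + 233.
New equilibrium: consumers pay $67, sellers receive $49, Q = 282. (Wedge: Pb − Ps = 18.)
The less price-elastic side of the market bears the larger share of a per-unit tax.

Consumers pay $67; sellers receive $49; quantity = 282.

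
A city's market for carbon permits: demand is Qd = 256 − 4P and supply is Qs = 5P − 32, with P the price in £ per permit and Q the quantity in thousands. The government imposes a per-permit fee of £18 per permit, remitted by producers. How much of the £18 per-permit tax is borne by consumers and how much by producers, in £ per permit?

Consumers bear £10 per permit; producers bear £8 per permit.

Without the tax, 256 − 4P = 5P − 32 gives 9P = 288, so P* = £32 and Q* = 128.
With the tax collected from producers, supply shifts: Qs = 5(P − 18) − 32.
Solving gives Q = 88 with consumers paying £42 and producers receiving £24 (the £18 wedge).
Burden on consumers: £10; on producers: £8. (They sum to £18.)
The less price-elastic side of the market bears the larger share of a per-unit tax.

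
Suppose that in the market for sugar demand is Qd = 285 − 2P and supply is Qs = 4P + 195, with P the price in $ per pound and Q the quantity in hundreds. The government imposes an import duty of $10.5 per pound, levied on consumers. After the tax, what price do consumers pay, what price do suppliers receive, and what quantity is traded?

Consumers pay $22; suppliers receive $11.5; quantity = 241.

Without the tax, 285 − 2P = 4P + 195 gives 6P = 90, so P* = $15 and Q* = 255.
With the tax collected from consumers, demand (in seller-price terms) shifts: Qd = 285 − 2(P + 10.5).
Solving gives Q = 241 with consumers paying $22 and suppliers receiving $11.5 (the $10.5 wedge).
The less price-elastic side of the market bears the larger share of a per-unit tax.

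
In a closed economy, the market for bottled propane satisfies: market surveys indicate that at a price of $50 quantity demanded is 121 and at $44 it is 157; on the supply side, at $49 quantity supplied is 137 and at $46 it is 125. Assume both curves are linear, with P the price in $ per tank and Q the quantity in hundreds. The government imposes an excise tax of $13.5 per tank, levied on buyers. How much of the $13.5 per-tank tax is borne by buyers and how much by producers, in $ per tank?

Buyers bear $5.4 per tank; producers bear $8.1 per tank.

Demand slope: (157 − 121)/(44 − 50) = -6, so Qd = 421 − 6P.
Supply slope: (125 − 137)/(46 − 49) = 4, so Qs = 4P − 59.
Before the tax: set 421 − 6P = 4P − 59 → P* = $48, Q* = 133.
With the tax collected from buyers, demand (in seller-price terms) shifts: Qd = 421 − 6(P + 13.5).
New equilibrium: buyers pay $53.4, producers receive $39.9, Q = 100.6. (Wedge: Pb − Ps = 13.5.)
Burden on buyers: $5.4; on producers: $8.1. (They sum to $13.5.)
The less price-elastic side of the market bears the larger share of a per-unit tax.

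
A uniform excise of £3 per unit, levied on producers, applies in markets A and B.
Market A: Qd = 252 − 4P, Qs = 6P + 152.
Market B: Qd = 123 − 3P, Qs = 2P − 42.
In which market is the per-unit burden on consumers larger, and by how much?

Market A: pre-tax P* = £10, Q* = 212; post-tax Q = 204.8; per-unit burden on consumers = £1.8.
Market B: pre-tax P* = £33, Q* = 24; post-tax Q = 20.4; per-unit burden on consumers = £1.2.
Difference: £1.8 vs £1.2 → market A is larger by £0.6.

Market A, by £0.6.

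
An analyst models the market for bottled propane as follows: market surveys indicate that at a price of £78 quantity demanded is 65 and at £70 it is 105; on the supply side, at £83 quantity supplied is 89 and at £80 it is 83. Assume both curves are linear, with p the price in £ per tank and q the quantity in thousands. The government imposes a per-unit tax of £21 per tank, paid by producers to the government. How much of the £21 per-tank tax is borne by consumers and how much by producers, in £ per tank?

Demand slope: (105 − 65)/(70 − 78) = -5, so qd = 455 − 5p.
Supply slope: (83 − 89)/(80 − 83) = 2, so qs = 2p − 77.
Before the tax: set 455 − 5p = 2p − 77 → p* = £76, q* = 75.
With the tax collected from producers, supply shifts: qs = 2(p − 21) − 77.
New equilibrium: consumers pay £82, producers receive £61, q = 45. (Wedge: pb − ps = 21.)
Burden on consumers: £6; on producers: £15. (They sum to £21.)
The less price-elastic side of the market bears the larger share of a per-unit tax.

Consumers bear £6 per tank; producers bear £15 per tank.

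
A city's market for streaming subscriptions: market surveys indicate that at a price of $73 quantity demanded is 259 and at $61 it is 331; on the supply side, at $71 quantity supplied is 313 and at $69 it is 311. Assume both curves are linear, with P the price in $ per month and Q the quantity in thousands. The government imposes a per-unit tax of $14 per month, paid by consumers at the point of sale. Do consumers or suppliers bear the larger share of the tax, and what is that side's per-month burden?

Demand slope: (331 − 259)/(61 − 73) = -6, so Qd = 697 − 6P.
Supply slope: (311 − 313)/(69 − 71) = 1, so Qs = P + 242.
Before the tax: set 697 − 6P = P + 242 → P* = $65, Q* = 307.
With the tax collected from consumers, demand (in seller-price terms) shifts: Qd = 697 − 6(P + 14).
New equilibrium: consumers pay $67, suppliers receive $53, Q = 295. (Wedge: Pb − Ps = 14.)
Per-month burden: consumers $2, suppliers $12.
Suppliers take the larger share because supply is less price-elastic here (demand slope 6 vs supply slope 1).

Suppliers bear the larger share: $12 per month.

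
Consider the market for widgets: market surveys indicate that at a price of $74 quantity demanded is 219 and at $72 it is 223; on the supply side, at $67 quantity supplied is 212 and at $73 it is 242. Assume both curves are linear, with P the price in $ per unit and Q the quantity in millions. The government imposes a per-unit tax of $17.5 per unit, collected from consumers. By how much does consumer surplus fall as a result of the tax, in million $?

Consumer surplus falls by $2681.25 million.

Demand slope: (223 − 219)/(72 − 74) = -2, so Qd = 367 − 2P.
Supply slope: (242 − 212)/(73 − 67) = 5, so Qs = 5P − 123.
Before the tax: set 367 − 2P = 5P − 123 → P* = $70, Q* = 227.
With the tax collected from consumers, demand (in seller-price terms) shifts: Qd = 367 − 2(P + 17.5).
New equilibrium: consumers pay $82.5, suppliers receive $65, Q = 202. (Wedge: Pb − Ps = 17.5.)
ΔCS is the trapezoid between Q = 202 and Q = 227 of height $12.5: ½ · (227 + 202) · 12.5 = $2681.25.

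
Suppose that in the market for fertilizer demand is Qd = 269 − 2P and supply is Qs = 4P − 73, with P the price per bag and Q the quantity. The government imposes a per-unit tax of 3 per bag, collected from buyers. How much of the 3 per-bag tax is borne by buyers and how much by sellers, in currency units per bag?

Before the tax: set 269 − 2P = 4P − 73 → P* = 57, Q* = 155.
With the tax collected from buyers, demand (in seller-price terms) shifts: Qd = 269 − 2(P + 3).
Solving gives Q = 151 with buyers paying 59 and sellers receiving 56 (the 3 wedge).
Burden on buyers: 2; on sellers: 1. (They sum to 3.)
The less price-elastic side of the market bears the larger share of a per-unit tax.

Buyers bear 2 per bag; sellers bear 1 per bag.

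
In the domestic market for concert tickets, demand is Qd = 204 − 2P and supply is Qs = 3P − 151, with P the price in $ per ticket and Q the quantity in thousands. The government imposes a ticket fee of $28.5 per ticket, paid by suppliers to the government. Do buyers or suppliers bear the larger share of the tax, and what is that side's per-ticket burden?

Buyers bear the larger share: $17.1 per ticket.

Before the tax: set 204 − 2P = 3P − 151 → P* = $71, Q* = 62.
With the tax collected from suppliers, supply shifts: Qs = 3(P − 28.5) − 151.
Solving gives Q = 27.8 with buyers paying $88.1 and suppliers receiving $59.6 (the $28.5 wedge).
Per-ticket burden: buyers $17.1, suppliers $11.4.
Buyers take the larger share because demand is less price-elastic here (demand slope 2 vs supply slope 3).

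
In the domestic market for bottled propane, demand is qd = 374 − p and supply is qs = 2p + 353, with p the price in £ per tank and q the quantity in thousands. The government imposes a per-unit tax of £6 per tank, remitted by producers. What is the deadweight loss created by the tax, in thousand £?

Deadweight loss = £12 thousand.

Before the tax: set 374 − p = 2p + 353 → p* = £7, q* = 367.
With the tax collected from producers, supply shifts: qs = 2(p − 6) + 353.
New equilibrium: buyers pay £11, producers receive £5, q = 363. (Wedge: pb − ps = 6.)
Quantity falls by |ΔQ| = |367 − 363| = 4.
DWL = ½ · t · |ΔQ| = ½ · 6 · 4 = £12.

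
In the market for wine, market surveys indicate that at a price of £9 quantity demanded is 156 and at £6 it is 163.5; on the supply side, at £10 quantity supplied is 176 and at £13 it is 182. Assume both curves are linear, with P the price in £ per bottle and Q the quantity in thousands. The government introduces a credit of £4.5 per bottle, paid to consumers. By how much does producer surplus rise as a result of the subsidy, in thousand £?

Demand slope: (163.5 − 156)/(6 − 9) = -2.5, so Qd = 178.5 − 2.5P.
Supply slope: (182 − 176)/(13 − 10) = 2, so Qs = 2P + 156.
Before the subsidy: set 178.5 − 2.5P = 2P + 156 → P* = £5, Q* = 166.
With a per-unit subsidy paid to consumers, each effectively pays P − 4.5, so demand becomes Qd = 178.5 − 2.5(P − 4.5).
New equilibrium: consumers pay £3, producers receive £7.5, Q = 171. (Wedge: Pb − Ps = −4.5.)
ΔPS is the trapezoid between Q = 171 and Q = 166 of height £2.5: ½ · (166 + 171) · 2.5 = £421.25.

Producer surplus rises by £421.25 thousand.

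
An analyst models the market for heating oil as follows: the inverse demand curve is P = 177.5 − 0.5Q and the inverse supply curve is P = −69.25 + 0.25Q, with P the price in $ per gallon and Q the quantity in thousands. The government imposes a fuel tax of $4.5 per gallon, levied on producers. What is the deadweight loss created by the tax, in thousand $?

Deadweight loss = $13.5 thousand.

Rewrite in direct form: Qd = 355 − 2P and Qs = 4P + 277.
Without the tax, 355 − 2P = 4P + 277 gives 6P = 78, so P* = $13 and Q* = 329.
With the tax collected from producers, supply shifts: Qs = 4(P − 4.5) + 277.
New equilibrium: consumers pay $16, producers receive $11.5, Q = 323. (Wedge: Pb − Ps = 4.5.)
Quantity falls by |ΔQ| = |329 − 323| = 6.
DWL = ½ · t · |ΔQ| = ½ · 4.5 · 6 = $13.5.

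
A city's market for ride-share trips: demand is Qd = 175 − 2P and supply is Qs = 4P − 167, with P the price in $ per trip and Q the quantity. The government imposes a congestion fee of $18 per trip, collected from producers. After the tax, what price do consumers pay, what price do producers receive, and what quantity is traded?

Before the tax: set 175 − 2P = 4P − 167 → P* = $57, Q* = 61.
With the tax collected from producers, supply shifts: Qs = 4(P − 18) − 167.
New equilibrium: consumers pay $69, producers receive $51, Q = 37. (Wedge: Pb − Ps = 18.)
The less price-elastic side of the market bears the larger share of a per-unit tax.

Consumers pay $69; producers receive $51; quantity = 37.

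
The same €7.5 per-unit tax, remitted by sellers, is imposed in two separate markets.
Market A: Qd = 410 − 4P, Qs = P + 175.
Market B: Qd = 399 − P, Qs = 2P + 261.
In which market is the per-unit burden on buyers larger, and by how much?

Market B, by €3.5.

Market A: pre-tax P* = €47, Q* = 222; post-tax Q = 216; per-unit burden on buyers = €1.5.
Market B: pre-tax P* = €46, Q* = 353; post-tax Q = 348; per-unit burden on buyers = €5.
Difference: €1.5 vs €5 → market B is larger by €3.5.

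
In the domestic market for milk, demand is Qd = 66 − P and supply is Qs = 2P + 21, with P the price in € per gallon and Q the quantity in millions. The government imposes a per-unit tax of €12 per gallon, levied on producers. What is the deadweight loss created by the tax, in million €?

Before the tax: set 66 − P = 2P + 21 → P* = €15, Q* = 51.
With the tax collected from producers, supply shifts: Qs = 2(P − 12) + 21.
Solving gives Q = 43 with consumers paying €23 and producers receiving €11 (the €12 wedge).
Quantity falls by |ΔQ| = |51 − 43| = 8.
DWL = ½ · t · |ΔQ| = ½ · 12 · 8 = €48.

Deadweight loss = €48 million.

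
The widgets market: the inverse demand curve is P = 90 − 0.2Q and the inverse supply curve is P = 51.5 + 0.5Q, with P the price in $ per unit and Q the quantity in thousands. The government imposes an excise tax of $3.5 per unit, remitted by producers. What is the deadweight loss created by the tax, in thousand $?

Deadweight loss = $8.75 thousand.

Inverting to Q(P) form: Qd = 450 − 5P; Qs = 2P − 103.
Without the tax, 450 − 5P = 2P − 103 gives 7P = 553, so P* = $79 and Q* = 55.
With the tax collected from producers, supply shifts: Qs = 2(P − 3.5) − 103.
Solving gives Q = 50 with buyers paying $80 and producers receiving $76.5 (the $3.5 wedge).
Quantity falls by |ΔQ| = |55 − 50| = 5.
DWL = ½ · t · |ΔQ| = ½ · 3.5 · 5 = $8.75.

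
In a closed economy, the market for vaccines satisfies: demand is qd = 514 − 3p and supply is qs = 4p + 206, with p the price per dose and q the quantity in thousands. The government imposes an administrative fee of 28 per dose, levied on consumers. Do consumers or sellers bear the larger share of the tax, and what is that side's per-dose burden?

Before the tax: set 514 − 3p = 4p + 206 → p* = 44, q* = 382.
With the tax collected from consumers, demand (in seller-price terms) shifts: qd = 514 − 3(p + 28).
New equilibrium: consumers pay 60, sellers receive 32, q = 334. (Wedge: pb − ps = 28.)
Per-dose burden: consumers 16, sellers 12.
Consumers take the larger share because demand is less price-elastic here (demand slope 3 vs supply slope 4).
The less price-elastic side of the market bears the larger share of a per-unit tax.

Consumers bear the larger share: 16 per dose.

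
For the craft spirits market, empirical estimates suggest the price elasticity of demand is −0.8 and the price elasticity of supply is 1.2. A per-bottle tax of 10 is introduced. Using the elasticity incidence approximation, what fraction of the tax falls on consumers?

Consumers' share ≈ 0.6.

Incidence ratio: consumers' share ≈ εs / (εs + |εd|) = 1.2 / (1.2 + 0.8) = 0.6.
Supply is the more elastic side, so consumers bear the larger share.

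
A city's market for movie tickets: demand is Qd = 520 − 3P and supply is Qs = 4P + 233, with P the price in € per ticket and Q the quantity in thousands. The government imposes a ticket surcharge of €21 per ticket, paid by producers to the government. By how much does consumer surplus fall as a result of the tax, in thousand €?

Without the tax, 520 − 3P = 4P + 233 gives 7P = 287, so P* = €41 and Q* = 397.
With the tax collected from producers, supply shifts: Qs = 4(P − 21) + 233.
Solving gives Q = 361 with consumers paying €53 and producers receiving €32 (the €21 wedge).
ΔCS is the trapezoid between Q = 361 and Q = 397 of height €12: ½ · (397 + 361) · 12 = €4548.

Consumer surplus falls by €4548 thousand.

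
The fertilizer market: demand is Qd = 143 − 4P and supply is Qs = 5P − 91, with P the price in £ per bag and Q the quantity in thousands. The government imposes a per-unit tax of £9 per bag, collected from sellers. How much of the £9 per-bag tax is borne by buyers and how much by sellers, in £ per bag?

Before the tax: set 143 − 4P = 5P − 91 → P* = £26, Q* = 39.
With the tax collected from sellers, supply shifts: Qs = 5(P − 9) − 91.
New equilibrium: buyers pay £31, sellers receive £22, Q = 19. (Wedge: Pb − Ps = 9.)
Burden on buyers: £5; on sellers: £4. (They sum to £9.)

Buyers bear £5 per bag; sellers bear £4 per bag.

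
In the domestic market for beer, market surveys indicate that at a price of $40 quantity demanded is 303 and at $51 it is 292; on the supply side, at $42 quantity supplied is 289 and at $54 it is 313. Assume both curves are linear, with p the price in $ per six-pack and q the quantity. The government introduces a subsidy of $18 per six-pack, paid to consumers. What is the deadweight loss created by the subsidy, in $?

Deadweight loss = $108.

Demand slope: (292 − 303)/(51 − 40) = -1, so qd = 343 − p.
Supply slope: (313 − 289)/(54 − 42) = 2, so qs = 2p + 205.
Without the subsidy, 343 − p = 2p + 205 gives 3p = 138, so p* = $46 and q* = 297.
With a per-unit subsidy paid to consumers, each effectively pays p − 18, so demand becomes qd = 343 − (p − 18).
Solving gives q = 309 with consumers paying $34 and sellers receiving $52 (the $18 wedge).
Quantity rises by |ΔQ| = |297 − 309| = 12.
DWL = ½ · t · |ΔQ| = ½ · 18 · 12 = $108.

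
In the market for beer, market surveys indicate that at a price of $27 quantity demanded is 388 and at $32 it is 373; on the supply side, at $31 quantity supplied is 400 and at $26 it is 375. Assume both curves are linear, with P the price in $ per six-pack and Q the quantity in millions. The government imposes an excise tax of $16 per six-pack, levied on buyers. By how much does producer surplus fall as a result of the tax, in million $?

Demand slope: (373 − 388)/(32 − 27) = -3, so Qd = 469 − 3P.
Supply slope: (375 − 400)/(26 − 31) = 5, so Qs = 5P + 245.
Without the tax, 469 − 3P = 5P + 245 gives 8P = 224, so P* = $28 and Q* = 385.
With the tax collected from buyers, demand (in seller-price terms) shifts: Qd = 469 − 3(P + 16).
New equilibrium: buyers pay $38, suppliers receive $22, Q = 355. (Wedge: Pb − Ps = 16.)
ΔPS is the trapezoid between Q = 355 and Q = 385 of height $6: ½ · (385 + 355) · 6 = $2220.

Producer surplus falls by $2220 million.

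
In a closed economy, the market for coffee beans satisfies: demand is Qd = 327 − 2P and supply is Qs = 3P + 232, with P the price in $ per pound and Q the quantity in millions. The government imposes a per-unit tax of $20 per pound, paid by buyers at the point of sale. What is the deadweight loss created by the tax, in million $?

Without the tax, 327 − 2P = 3P + 232 gives 5P = 95, so P* = $19 and Q* = 289.
With the tax collected from buyers, demand (in seller-price terms) shifts: Qd = 327 − 2(P + 20).
New equilibrium: buyers pay $31, suppliers receive $11, Q = 265. (Wedge: Pb − Ps = 20.)
Quantity falls by |ΔQ| = |289 − 265| = 24.
DWL = ½ · t · |ΔQ| = ½ · 20 · 24 = $240.

Deadweight loss = $240 million.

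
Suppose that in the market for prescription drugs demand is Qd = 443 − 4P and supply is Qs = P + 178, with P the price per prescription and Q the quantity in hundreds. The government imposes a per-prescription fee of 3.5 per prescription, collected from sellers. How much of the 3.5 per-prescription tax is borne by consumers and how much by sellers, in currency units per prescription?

Before the tax: set 443 − 4P = P + 178 → P* = 53, Q* = 231.
With the tax collected from sellers, supply shifts: Qs = (P − 3.5) + 178.
New equilibrium: consumers pay 53.7, sellers receive 50.2, Q = 228.2. (Wedge: Pb − Ps = 3.5.)
Burden on consumers: 0.7; on sellers: 2.8. (They sum to 3.5.)

Consumers bear 0.7 per prescription; sellers bear 2.8 per prescription.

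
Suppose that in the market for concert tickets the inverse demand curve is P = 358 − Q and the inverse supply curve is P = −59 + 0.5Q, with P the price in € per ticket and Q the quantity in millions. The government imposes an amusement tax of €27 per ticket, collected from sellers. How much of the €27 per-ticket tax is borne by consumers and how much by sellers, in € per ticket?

Inverting to Q(P) form: Qd = 358 − P; Qs = 2P + 118.
Before the tax: set 358 − P = 2P + 118 → P* = €80, Q* = 278.
With the tax collected from sellers, supply shifts: Qs = 2(P − 27) + 118.
Solving gives Q = 260 with consumers paying €98 and sellers receiving €71 (the €27 wedge).
Burden on consumers: €18; on sellers: €9. (They sum to €27.)
The less price-elastic side of the market bears the larger share of a per-unit tax.

Consumers bear €18 per ticket; sellers bear €9 per ticket.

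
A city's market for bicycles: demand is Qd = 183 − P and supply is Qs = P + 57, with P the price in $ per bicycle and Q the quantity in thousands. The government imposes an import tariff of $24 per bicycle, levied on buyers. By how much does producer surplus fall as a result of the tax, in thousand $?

Producer surplus falls by $1368 thousand.

Without the tax, 183 − P = P + 57 gives 2P = 126, so P* = $63 and Q* = 120.
With the tax collected from buyers, demand (in seller-price terms) shifts: Qd = 183 − (P + 24).
New equilibrium: buyers pay $75, sellers receive $51, Q = 108. (Wedge: Pb − Ps = 24.)
ΔPS is the trapezoid between Q = 108 and Q = 120 of height $12: ½ · (120 + 108) · 12 = $1368.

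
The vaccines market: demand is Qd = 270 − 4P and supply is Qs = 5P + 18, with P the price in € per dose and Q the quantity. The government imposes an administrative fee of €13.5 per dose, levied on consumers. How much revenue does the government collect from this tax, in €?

Tax revenue = €1728.

Before the tax: set 270 − 4P = 5P + 18 → P* = €28, Q* = 158.
With the tax collected from consumers, demand (in seller-price terms) shifts: Qd = 270 − 4(P + 13.5).
New equilibrium: consumers pay €35.5, sellers receive €22, Q = 128. (Wedge: Pb − Ps = 13.5.)
Revenue = t · Q = 13.5 · 128 = €1728.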